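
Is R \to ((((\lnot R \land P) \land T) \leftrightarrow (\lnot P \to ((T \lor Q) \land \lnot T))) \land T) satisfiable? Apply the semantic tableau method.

Satisfiable

Initial set: {(R \to ((((\lnot R \land P) \land T) \leftrightarrow (\lnot P \to ((T \lor Q) \land \lnot T))) \land T))}.
(R \to ((((\lnot R \land P) \land T) \leftrightarrow (\lnot P \to ((T \lor Q) \land \lnot T))) \land T)): β-rule — branch into \lnot R  //  ((((\lnot R \land P) \land T) \leftrightarrow (\lnot P \to ((T \lor Q) \land \lnot T))) \land T).
  branch 1 (add \lnot R):
    ○ open, literals {R=false}.
  branch 2 (add ((((\lnot R \land P) \land T) \leftrightarrow (\lnot P \to ((T \lor Q) \land \lnot T))) \land T)):
    ((((\lnot R \land P) \land T) \leftrightarrow (\lnot P \to ((T \lor Q) \land \lnot T))) \land T): α-rule — add (((\lnot R \land P) \land T) \leftrightarrow (\lnot P \to ((T \lor Q) \land \lnot T))), T.
    (((\lnot R \land P) \land T) \leftrightarrow (\lnot P \to ((T \lor Q) \land \lnot T))): β-rule — branch into ((\lnot R \land P) \land T), (\lnot P \to ((T \lor Q) \land \lnot T))  //  \lnot ((\lnot R \land P) \land T), \lnot (\lnot P \to ((T \lor Q) \land \lnot T)).
      branch 2.1 (add ((\lnot R \land P) \land T), (\lnot P \to ((T \lor Q) \land \lnot T))):
        ((\lnot R \land P) \land T): α-rule — add (\lnot R \land P), T.
        (\lnot R \land P): α-rule — add \lnot R, P.
        (\lnot P \to ((T \lor Q) \land \lnot T)): β-rule — branch into \lnot \lnot P  //  ((T \lor Q) \land \lnot T).
          branch 2.1.1 (add \lnot \lnot P):
            ○ open, literals {P=true, R=false, T=true}.
          branch 2.1.2 (add ((T \lor Q) \land \lnot T)):
            ((T \lor Q) \land \lnot T): α-rule — add (T \lor Q), \lnot T.
            × closes — contains both T and \lnot T.
      branch 2.2 (add \lnot ((\lnot R \land P) \land T), \lnot (\lnot P \to ((T \lor Q) \land \lnot T))):
        \lnot (\lnot P \to ((T \lor Q) \land \lnot T)): α-rule — add \lnot P, \lnot ((T \lor Q) \land \lnot T).
        \lnot ((\lnot R \land P) \land T): β-rule — branch into \lnot (\lnot R \land P)  //  \lnot T.
          branch 2.2.1 (add \lnot (\lnot R \land P)):
            \lnot ((T \lor Q) \land \lnot T): β-rule — branch into \lnot (T \lor Q)  //  \lnot \lnot T.
              branch 2.2.1.1 (add \lnot (T \lor Q)):
                \lnot (T \lor Q): α-rule — add \lnot T, \lnot Q.
                × closes — contains both T and \lnot T.
              branch 2.2.1.2 (add \lnot \lnot T):
                \lnot (\lnot R \land P): β-rule — branch into \lnot \lnot R  //  \lnot P.
                  branch 2.2.1.2.1 (add \lnot \lnot R):
                    ○ open, literals {P=false, R=true, T=true}.
                  branch 2.2.1.2.2 (add \lnot P):
                    ○ open, literals {P=false, T=true}.
          branch 2.2.2 (add \lnot T):
            × closes — contains both T and \lnot T.
3 branches closed, 4 open.
An open branch gives a satisfying assignment: R=false.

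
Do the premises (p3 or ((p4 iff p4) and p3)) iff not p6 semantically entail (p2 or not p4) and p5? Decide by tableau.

No

Initial set: {((p3 or ((p4 iff p4) and p3)) iff not p6); not ((p2 or not p4) and p5)}.
((p3 or ((p4 iff p4) and p3)) iff not p6): β-rule — branch into (p3 or ((p4 iff p4) and p3)), not p6  //  not (p3 or ((p4 iff p4) and p3)), not not p6.
  branch 1 (add (p3 or ((p4 iff p4) and p3)), not p6):
    not ((p2 or not p4) and p5): β-rule — branch into not (p2 or not p4)  //  not p5.
      branch 1.1 (add not (p2 or not p4)):
        not (p2 or not p4): α-rule — add not p2, not not p4.
        (p3 or ((p4 iff p4) and p3)): β-rule — branch into p3  //  ((p4 iff p4) and p3).
          branch 1.1.1 (add p3):
            ○ open, literals {p2=F, p3=T, p4=T, p6=F}.
          branch 1.1.2 (add ((p4 iff p4) and p3)):
            ((p4 iff p4) and p3): α-rule — add (p4 iff p4), p3.
            (p4 iff p4): β-rule — branch into p4, p4  //  not p4, not p4.
              branch 1.1.2.1 (add p4, p4):
                ○ open, literals {p2=F, p3=T, p4=T, p6=F}.
              branch 1.1.2.2 (add not p4, not p4):
                × closes — contains both p4 and not p4.
      branch 1.2 (add not p5):
        (p3 or ((p4 iff p4) and p3)): β-rule — branch into p3  //  ((p4 iff p4) and p3).
          branch 1.2.1 (add p3):
            ○ open, literals {p3=T, p5=F, p6=F}.
          branch 1.2.2 (add ((p4 iff p4) and p3)):
            ((p4 iff p4) and p3): α-rule — add (p4 iff p4), p3.
            (p4 iff p4): β-rule — branch into p4, p4  //  not p4, not p4.
              branch 1.2.2.1 (add p4, p4):
                ○ open, literals {p3=T, p4=T, p5=F, p6=F}.
              branch 1.2.2.2 (add not p4, not p4):
                ○ open, literals {p3=T, p4=F, p5=F, p6=F}.
  branch 2 (add not (p3 or ((p4 iff p4) and p3)), not not p6):
    not (p3 or ((p4 iff p4) and p3)): α-rule — add not p3, not ((p4 iff p4) and p3).
    not ((p2 or not p4) and p5): β-rule — branch into not (p2 or not p4)  //  not p5.
      branch 2.1 (add not (p2 or not p4)):
        not (p2 or not p4): α-rule — add not p2, not not p4.
        not ((p4 iff p4) and p3): β-rule — branch into not (p4 iff p4)  //  not p3.
          branch 2.1.1 (add not (p4 iff p4)):
            not (p4 iff p4): β-rule — branch into p4, not p4  //  not p4, p4.
              branch 2.1.1.1 (add p4, not p4):
                × closes — contains both p4 and not p4.
              branch 2.1.1.2 (add not p4, p4):
                × closes — contains both p4 and not p4.
          branch 2.1.2 (add not p3):
            ○ open, literals {p2=F, p3=F, p4=T, p6=T}.
      branch 2.2 (add not p5):
        not ((p4 iff p4) and p3): β-rule — branch into not (p4 iff p4)  //  not p3.
          branch 2.2.1 (add not (p4 iff p4)):
            not (p4 iff p4): β-rule — branch into p4, not p4  //  not p4, p4.
              branch 2.2.1.1 (add p4, not p4):
                × closes — contains both p4 and not p4.
              branch 2.2.1.2 (add not p4, p4):
                × closes — contains both p4 and not p4.
          branch 2.2.2 (add not p3):
            ○ open, literals {p3=F, p5=F, p6=T}.
5 branches closed, 7 open.
An open branch gives a countermodel: p2=F, p3=T, p4=T, p6=F (unmentioned atoms arbitrary); the premises hold there but the conclusion fails.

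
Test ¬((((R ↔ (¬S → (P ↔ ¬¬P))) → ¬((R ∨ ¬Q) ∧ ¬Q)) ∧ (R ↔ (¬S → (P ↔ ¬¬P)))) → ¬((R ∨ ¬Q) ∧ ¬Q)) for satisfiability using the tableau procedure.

Unsatisfiable

Initial set: {¬((((R ↔ (¬S → (P ↔ ¬¬P))) → ¬((R ∨ ¬Q) ∧ ¬Q)) ∧ (R ↔ (¬S → (P ↔ ¬¬P)))) → ¬((R ∨ ¬Q) ∧ ¬Q))}.
¬((((R ↔ (¬S → (P ↔ ¬¬P))) → ¬((R ∨ ¬Q) ∧ ¬Q)) ∧ (R ↔ (¬S → (P ↔ ¬¬P)))) → ¬((R ∨ ¬Q) ∧ ¬Q)): α-rule — add (((R ↔ (¬S → (P ↔ ¬¬P))) → ¬((R ∨ ¬Q) ∧ ¬Q)) ∧ (R ↔ (¬S → (P ↔ ¬¬P)))), ¬¬((R ∨ ¬Q) ∧ ¬Q).
(((R ↔ (¬S → (P ↔ ¬¬P))) → ¬((R ∨ ¬Q) ∧ ¬Q)) ∧ (R ↔ (¬S → (P ↔ ¬¬P)))): α-rule — add ((R ↔ (¬S → (P ↔ ¬¬P))) → ¬((R ∨ ¬Q) ∧ ¬Q)), (R ↔ (¬S → (P ↔ ¬¬P))).
¬¬((R ∨ ¬Q) ∧ ¬Q): α-rule — add (R ∨ ¬Q), ¬Q.
((R ↔ (¬S → (P ↔ ¬¬P))) → ¬((R ∨ ¬Q) ∧ ¬Q)): β-rule — branch into ¬(R ↔ (¬S → (P ↔ ¬¬P)))  //  ¬((R ∨ ¬Q) ∧ ¬Q).
  branch 1 (add ¬(R ↔ (¬S → (P ↔ ¬¬P)))):
    (R ↔ (¬S → (P ↔ ¬¬P))): β-rule — branch into R, (¬S → (P ↔ ¬¬P))  //  ¬R, ¬(¬S → (P ↔ ¬¬P)).
      branch 1.1 (add R, (¬S → (P ↔ ¬¬P))):
        (R ∨ ¬Q): β-rule — branch into R  //  ¬Q.
          branch 1.1.1 (add R):
            ¬(R ↔ (¬S → (P ↔ ¬¬P))): β-rule — branch into R, ¬(¬S → (P ↔ ¬¬P))  //  ¬R, (¬S → (P ↔ ¬¬P)).
              branch 1.1.1.1 (add R, ¬(¬S → (P ↔ ¬¬P))):
                ¬(¬S → (P ↔ ¬¬P)): α-rule — add ¬S, ¬(P ↔ ¬¬P).
                (¬S → (P ↔ ¬¬P)): β-rule — branch into ¬¬S  //  (P ↔ ¬¬P).
                  branch 1.1.1.1.1 (add ¬¬S):
                    × closes — contains both S and ¬S.
                  branch 1.1.1.1.2 (add (P ↔ ¬¬P)):
                    ¬(P ↔ ¬¬P): β-rule — branch into P, ¬¬¬P  //  ¬P, ¬¬P.
                      branch 1.1.1.1.2.1 (add P, ¬¬¬P):
                        ¬¬¬P: drop double negation, giving ¬P.
                        × closes — contains both P and ¬P.
                      branch 1.1.1.1.2.2 (add ¬P, ¬¬P):
                        ¬¬P: drop double negation, giving P.
                        × closes — contains both P and ¬P.
              branch 1.1.1.2 (add ¬R, (¬S → (P ↔ ¬¬P))):
                × closes — contains both R and ¬R.
          branch 1.1.2 (add ¬Q):
            ¬(R ↔ (¬S → (P ↔ ¬¬P))): β-rule — branch into R, ¬(¬S → (P ↔ ¬¬P))  //  ¬R, (¬S → (P ↔ ¬¬P)).
              branch 1.1.2.1 (add R, ¬(¬S → (P ↔ ¬¬P))):
                ¬(¬S → (P ↔ ¬¬P)): α-rule — add ¬S, ¬(P ↔ ¬¬P).
                (¬S → (P ↔ ¬¬P)): β-rule — branch into ¬¬S  //  (P ↔ ¬¬P).
                  branch 1.1.2.1.1 (add ¬¬S):
                    × closes — contains both S and ¬S.
                  branch 1.1.2.1.2 (add (P ↔ ¬¬P)):
                    ¬(P ↔ ¬¬P): β-rule — branch into P, ¬¬¬P  //  ¬P, ¬¬P.
                      branch 1.1.2.1.2.1 (add P, ¬¬¬P):
                        ¬¬¬P: drop double negation, giving ¬P.
                        × closes — contains both P and ¬P.
                      branch 1.1.2.1.2.2 (add ¬P, ¬¬P):
                        ¬¬P: drop double negation, giving P.
                        × closes — contains both P and ¬P.
              branch 1.1.2.2 (add ¬R, (¬S → (P ↔ ¬¬P))):
                × closes — contains both R and ¬R.
      branch 1.2 (add ¬R, ¬(¬S → (P ↔ ¬¬P))):
        ¬(¬S → (P ↔ ¬¬P)): α-rule — add ¬S, ¬(P ↔ ¬¬P).
        (R ∨ ¬Q): β-rule — branch into R  //  ¬Q.
          branch 1.2.1 (add R):
            × closes — contains both R and ¬R.
          branch 1.2.2 (add ¬Q):
            ¬(R ↔ (¬S → (P ↔ ¬¬P))): β-rule — branch into R, ¬(¬S → (P ↔ ¬¬P))  //  ¬R, (¬S → (P ↔ ¬¬P)).
              branch 1.2.2.1 (add R, ¬(¬S → (P ↔ ¬¬P))):
                × closes — contains both R and ¬R.
              branch 1.2.2.2 (add ¬R, (¬S → (P ↔ ¬¬P))):
                ¬(P ↔ ¬¬P): β-rule — branch into P, ¬¬¬P  //  ¬P, ¬¬P.
                  branch 1.2.2.2.1 (add P, ¬¬¬P):
                    ¬¬¬P: drop double negation, giving ¬P.
                    × closes — contains both P and ¬P.
                  branch 1.2.2.2.2 (add ¬P, ¬¬P):
                    ¬¬P: drop double negation, giving P.
                    × closes — contains both P and ¬P.
  branch 2 (add ¬((R ∨ ¬Q) ∧ ¬Q)):
    (R ↔ (¬S → (P ↔ ¬¬P))): β-rule — branch into R, (¬S → (P ↔ ¬¬P))  //  ¬R, ¬(¬S → (P ↔ ¬¬P)).
      branch 2.1 (add R, (¬S → (P ↔ ¬¬P))):
        (R ∨ ¬Q): β-rule — branch into R  //  ¬Q.
          branch 2.1.1 (add R):
            ¬((R ∨ ¬Q) ∧ ¬Q): β-rule — branch into ¬(R ∨ ¬Q)  //  ¬¬Q.
              branch 2.1.1.1 (add ¬(R ∨ ¬Q)):
                ¬(R ∨ ¬Q): α-rule — add ¬R, ¬¬Q.
                × closes — contains both R and ¬R.
              branch 2.1.1.2 (add ¬¬Q):
                × closes — contains both Q and ¬Q.
          branch 2.1.2 (add ¬Q):
            ¬((R ∨ ¬Q) ∧ ¬Q): β-rule — branch into ¬(R ∨ ¬Q)  //  ¬¬Q.
              branch 2.1.2.1 (add ¬(R ∨ ¬Q)):
                ¬(R ∨ ¬Q): α-rule — add ¬R, ¬¬Q.
                × closes — contains both R and ¬R.
              branch 2.1.2.2 (add ¬¬Q):
                × closes — contains both Q and ¬Q.
      branch 2.2 (add ¬R, ¬(¬S → (P ↔ ¬¬P))):
        ¬(¬S → (P ↔ ¬¬P)): α-rule — add ¬S, ¬(P ↔ ¬¬P).
        (R ∨ ¬Q): β-rule — branch into R  //  ¬Q.
          branch 2.2.1 (add R):
            × closes — contains both R and ¬R.
          branch 2.2.2 (add ¬Q):
            ¬((R ∨ ¬Q) ∧ ¬Q): β-rule — branch into ¬(R ∨ ¬Q)  //  ¬¬Q.
              branch 2.2.2.1 (add ¬(R ∨ ¬Q)):
                ¬(R ∨ ¬Q): α-rule — add ¬R, ¬¬Q.
                × closes — contains both Q and ¬Q.
              branch 2.2.2.2 (add ¬¬Q):
                × closes — contains both Q and ¬Q.
All 19 branches close.
Every branch closed; the formula is unsatisfiable.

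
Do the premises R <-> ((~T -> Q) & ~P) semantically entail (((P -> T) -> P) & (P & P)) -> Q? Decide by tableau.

No

Initial set: {T (R <-> ((~T -> Q) & ~P)); F ((((P -> T) -> P) & (P & P)) -> Q)}.
F ((((P -> T) -> P) & (P & P)) -> Q): α-rule — add T (((P -> T) -> P) & (P & P)), F Q.
T (((P -> T) -> P) & (P & P)): α-rule — add T ((P -> T) -> P), T (P & P).
T (P & P): α-rule — add T P, T P.
T (R <-> ((~T -> Q) & ~P)): β-rule — branch into T R, T ((~T -> Q) & ~P)  //  F R, F ((~T -> Q) & ~P).
  branch 1 (add T R, T ((~T -> Q) & ~P)):
    T ((~T -> Q) & ~P): α-rule — add T (~T -> Q), T ~P.
    × closes — contains both P and ~P.
  branch 2 (add F R, F ((~T -> Q) & ~P)):
    T ((P -> T) -> P): β-rule — branch into F (P -> T)  //  T P.
      branch 2.1 (add F (P -> T)):
        F (P -> T): α-rule — add T P, F T.
        F ((~T -> Q) & ~P): β-rule — branch into F (~T -> Q)  //  F ~P.
          branch 2.1.1 (add F (~T -> Q)):
            F (~T -> Q): α-rule — add T ~T, F Q.
            ○ open, literals {P=T, Q=F, R=F, T=F}.
          branch 2.1.2 (add F ~P):
            ○ open, literals {P=T, Q=F, R=F, T=F}.
      branch 2.2 (add T P):
        F ((~T -> Q) & ~P): β-rule — branch into F (~T -> Q)  //  F ~P.
          branch 2.2.1 (add F (~T -> Q)):
            F (~T -> Q): α-rule — add T ~T, F Q.
            ○ open, literals {P=T, Q=F, R=F, T=F}.
          branch 2.2.2 (add F ~P):
            ○ open, literals {P=T, Q=F, R=F}.
1 branch closed, 4 open.
An open branch gives a countermodel: P=T, Q=F, R=F, T=F (unmentioned atoms arbitrary); the premises hold there but the conclusion fails.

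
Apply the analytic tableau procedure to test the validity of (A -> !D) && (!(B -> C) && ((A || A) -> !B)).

Not valid

Assume the negation and expand:
Initial set: {F ((A -> !D) && (!(B -> C) && ((A || A) -> !B)))}.
F ((A -> !D) && (!(B -> C) && ((A || A) -> !B))): β-rule — branch into F (A -> !D)  //  F (!(B -> C) && ((A || A) -> !B)).
  branch 1 (add F (A -> !D)):
    F (A -> !D): α-rule — add T A, F !D.
    ○ open, literals {A=1, D=1}.
  branch 2 (add F (!(B -> C) && ((A || A) -> !B))):
    F (!(B -> C) && ((A || A) -> !B)): β-rule — branch into F !(B -> C)  //  F ((A || A) -> !B).
      branch 2.1 (add F !(B -> C)):
        F !(B -> C): β-rule — branch into F B  //  T C.
          branch 2.1.1 (add F B):
            ○ open, literals {B=0}.
          branch 2.1.2 (add T C):
            ○ open, literals {C=1}.
      branch 2.2 (add F ((A || A) -> !B)):
        F ((A || A) -> !B): α-rule — add T (A || A), F !B.
        T (A || A): β-rule — branch into T A  //  T A.
          branch 2.2.1 (add T A):
            ○ open, literals {A=1, B=1}.
          branch 2.2.2 (add T A):
            ○ open, literals {A=1, B=1}.
0 branches closed, 5 open.
An open branch gives a countermodel: A=1, D=1 (unmentioned atoms arbitrary); under it the original formula is false.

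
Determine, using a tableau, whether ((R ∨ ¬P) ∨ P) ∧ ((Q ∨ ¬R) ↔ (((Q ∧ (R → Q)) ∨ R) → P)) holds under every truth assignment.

Assume the negation and expand:
Initial set: {¬(((R ∨ ¬P) ∨ P) ∧ ((Q ∨ ¬R) ↔ (((Q ∧ (R → Q)) ∨ R) → P)))}.
¬(((R ∨ ¬P) ∨ P) ∧ ((Q ∨ ¬R) ↔ (((Q ∧ (R → Q)) ∨ R) → P))): β-rule — branch into ¬((R ∨ ¬P) ∨ P)  //  ¬((Q ∨ ¬R) ↔ (((Q ∧ (R → Q)) ∨ R) → P)).
  branch 1 (add ¬((R ∨ ¬P) ∨ P)):
    ¬((R ∨ ¬P) ∨ P): α-rule — add ¬(R ∨ ¬P), ¬P.
    ¬(R ∨ ¬P): α-rule — add ¬R, ¬¬P.
    × closes — contains both P and ¬P.
  branch 2 (add ¬((Q ∨ ¬R) ↔ (((Q ∧ (R → Q)) ∨ R) → P))):
    ¬((Q ∨ ¬R) ↔ (((Q ∧ (R → Q)) ∨ R) → P)): β-rule — branch into (Q ∨ ¬R), ¬(((Q ∧ (R → Q)) ∨ R) → P)  //  ¬(Q ∨ ¬R), (((Q ∧ (R → Q)) ∨ R) → P).
      branch 2.1 (add (Q ∨ ¬R), ¬(((Q ∧ (R → Q)) ∨ R) → P)):
        ¬(((Q ∧ (R → Q)) ∨ R) → P): α-rule — add ((Q ∧ (R → Q)) ∨ R), ¬P.
        (Q ∨ ¬R): β-rule — branch into Q  //  ¬R.
          branch 2.1.1 (add Q):
            ((Q ∧ (R → Q)) ∨ R): β-rule — branch into (Q ∧ (R → Q))  //  R.
              branch 2.1.1.1 (add (Q ∧ (R → Q))):
                (Q ∧ (R → Q)): α-rule — add Q, (R → Q).
                (R → Q): β-rule — branch into ¬R  //  Q.
                  branch 2.1.1.1.1 (add ¬R):
                    ○ open, literals {P=F, Q=T, R=F}.
                  branch 2.1.1.1.2 (add Q):
                    ○ open, literals {P=F, Q=T}.
              branch 2.1.1.2 (add R):
                ○ open, literals {P=F, Q=T, R=T}.
          branch 2.1.2 (add ¬R):
            ((Q ∧ (R → Q)) ∨ R): β-rule — branch into (Q ∧ (R → Q))  //  R.
              branch 2.1.2.1 (add (Q ∧ (R → Q))):
                (Q ∧ (R → Q)): α-rule — add Q, (R → Q).
                (R → Q): β-rule — branch into ¬R  //  Q.
                  branch 2.1.2.1.1 (add ¬R):
                    ○ open, literals {P=F, Q=T, R=F}.
                  branch 2.1.2.1.2 (add Q):
                    ○ open, literals {P=F, Q=T, R=F}.
              branch 2.1.2.2 (add R):
                × closes — contains both R and ¬R.
      branch 2.2 (add ¬(Q ∨ ¬R), (((Q ∧ (R → Q)) ∨ R) → P)):
        ¬(Q ∨ ¬R): α-rule — add ¬Q, ¬¬R.
        (((Q ∧ (R → Q)) ∨ R) → P): β-rule — branch into ¬((Q ∧ (R → Q)) ∨ R)  //  P.
          branch 2.2.1 (add ¬((Q ∧ (R → Q)) ∨ R)):
            ¬((Q ∧ (R → Q)) ∨ R): α-rule — add ¬(Q ∧ (R → Q)), ¬R.
            × closes — contains both R and ¬R.
          branch 2.2.2 (add P):
            ○ open, literals {P=T, Q=F, R=T}.
3 branches closed, 6 open.
An open branch gives a countermodel: P=F, Q=T, R=F (unmentioned atoms arbitrary); under it the original formula is false.

Not valid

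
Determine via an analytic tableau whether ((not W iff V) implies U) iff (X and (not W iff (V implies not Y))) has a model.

Satisfiable

Initial set: {(((not W iff V) implies U) iff (X and (not W iff (V implies not Y))))}.
(((not W iff V) implies U) iff (X and (not W iff (V implies not Y)))): β-rule — branch into ((not W iff V) implies U), (X and (not W iff (V implies not Y)))  //  not ((not W iff V) implies U), not (X and (not W iff (V implies not Y))).
  branch 1 (add ((not W iff V) implies U), (X and (not W iff (V implies not Y)))):
    (X and (not W iff (V implies not Y))): α-rule — add X, (not W iff (V implies not Y)).
    ((not W iff V) implies U): β-rule — branch into not (not W iff V)  //  U.
      branch 1.1 (add not (not W iff V)):
        (not W iff (V implies not Y)): β-rule — branch into not W, (V implies not Y)  //  not not W, not (V implies not Y).
          branch 1.1.1 (add not W, (V implies not Y)):
            not (not W iff V): β-rule — branch into not W, not V  //  not not W, V.
              branch 1.1.1.1 (add not W, not V):
                (V implies not Y): β-rule — branch into not V  //  not Y.
                  branch 1.1.1.1.1 (add not V):
                    ○ open, literals {V=0, W=0, X=1}.
                  branch 1.1.1.1.2 (add not Y):
                    ○ open, literals {V=0, W=0, X=1, Y=0}.
              branch 1.1.1.2 (add not not W, V):
                × closes — contains both W and not W.
          branch 1.1.2 (add not not W, not (V implies not Y)):
            not (V implies not Y): α-rule — add V, not not Y.
            not (not W iff V): β-rule — branch into not W, not V  //  not not W, V.
              branch 1.1.2.1 (add not W, not V):
                × closes — contains both W and not W.
              branch 1.1.2.2 (add not not W, V):
                ○ open, literals {V=1, W=1, X=1, Y=1}.
      branch 1.2 (add U):
        (not W iff (V implies not Y)): β-rule — branch into not W, (V implies not Y)  //  not not W, not (V implies not Y).
          branch 1.2.1 (add not W, (V implies not Y)):
            (V implies not Y): β-rule — branch into not V  //  not Y.
              branch 1.2.1.1 (add not V):
                ○ open, literals {U=1, V=0, W=0, X=1}.
              branch 1.2.1.2 (add not Y):
                ○ open, literals {U=1, W=0, X=1, Y=0}.
          branch 1.2.2 (add not not W, not (V implies not Y)):
            not (V implies not Y): α-rule — add V, not not Y.
            ○ open, literals {U=1, V=1, W=1, X=1, Y=1}.
  branch 2 (add not ((not W iff V) implies U), not (X and (not W iff (V implies not Y)))):
    not ((not W iff V) implies U): α-rule — add (not W iff V), not U.
    not (X and (not W iff (V implies not Y))): β-rule — branch into not X  //  not (not W iff (V implies not Y)).
      branch 2.1 (add not X):
        (not W iff V): β-rule — branch into not W, V  //  not not W, not V.
          branch 2.1.1 (add not W, V):
            ○ open, literals {U=0, V=1, W=0, X=0}.
          branch 2.1.2 (add not not W, not V):
            ○ open, literals {U=0, V=0, W=1, X=0}.
      branch 2.2 (add not (not W iff (V implies not Y))):
        (not W iff V): β-rule — branch into not W, V  //  not not W, not V.
          branch 2.2.1 (add not W, V):
            not (not W iff (V implies not Y)): β-rule — branch into not W, not (V implies not Y)  //  not not W, (V implies not Y).
              branch 2.2.1.1 (add not W, not (V implies not Y)):
                not (V implies not Y): α-rule — add V, not not Y.
                ○ open, literals {U=0, V=1, W=0, Y=1}.
              branch 2.2.1.2 (add not not W, (V implies not Y)):
                × closes — contains both W and not W.
          branch 2.2.2 (add not not W, not V):
            not (not W iff (V implies not Y)): β-rule — branch into not W, not (V implies not Y)  //  not not W, (V implies not Y).
              branch 2.2.2.1 (add not W, not (V implies not Y)):
                × closes — contains both W and not W.
              branch 2.2.2.2 (add not not W, (V implies not Y)):
                (V implies not Y): β-rule — branch into not V  //  not Y.
                  branch 2.2.2.2.1 (add not V):
                    ○ open, literals {U=0, V=0, W=1}.
                  branch 2.2.2.2.2 (add not Y):
                    ○ open, literals {U=0, V=0, W=1, Y=0}.
4 branches closed, 11 open.
An open branch gives a satisfying assignment: V=0, W=0, X=1.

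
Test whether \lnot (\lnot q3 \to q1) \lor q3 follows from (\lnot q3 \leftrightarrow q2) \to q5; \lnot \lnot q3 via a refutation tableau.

Yes

Initial set: {T ((\lnot q3 \leftrightarrow q2) \to q5); T \lnot \lnot q3; F (\lnot (\lnot q3 \to q1) \lor q3)}.
T \lnot \lnot q3: drop double negation, giving T q3.
F (\lnot (\lnot q3 \to q1) \lor q3): α-rule — add F \lnot (\lnot q3 \to q1), F q3.
× closes — contains both q3 and \lnot q3.
All 1 branch closes.
Every branch closed, so the premises entail the conclusion.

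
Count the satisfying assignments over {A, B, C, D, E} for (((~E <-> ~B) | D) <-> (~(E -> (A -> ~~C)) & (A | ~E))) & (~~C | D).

6

Initial set: {((((~E <-> ~B) | D) <-> (~(E -> (A -> ~~C)) & (A | ~E))) & (~~C | D))}.
((((~E <-> ~B) | D) <-> (~(E -> (A -> ~~C)) & (A | ~E))) & (~~C | D)): α-rule — add (((~E <-> ~B) | D) <-> (~(E -> (A -> ~~C)) & (A | ~E))), (~~C | D).
(((~E <-> ~B) | D) <-> (~(E -> (A -> ~~C)) & (A | ~E))): β-rule — branch into ((~E <-> ~B) | D), (~(E -> (A -> ~~C)) & (A | ~E))  //  ~((~E <-> ~B) | D), ~(~(E -> (A -> ~~C)) & (A | ~E)).
  branch 1 (add ((~E <-> ~B) | D), (~(E -> (A -> ~~C)) & (A | ~E))):
    (~(E -> (A -> ~~C)) & (A | ~E)): α-rule — add ~(E -> (A -> ~~C)), (A | ~E).
    ~(E -> (A -> ~~C)): α-rule — add E, ~(A -> ~~C).
    ~(A -> ~~C): α-rule — add A, ~~~C.
    ~~~C: drop double negation, giving ~C.
    (~~C | D): β-rule — branch into ~~C  //  D.
      branch 1.1 (add ~~C):
        ~~C: drop double negation, giving C.
        × closes — contains both C and ~C.
      branch 1.2 (add D):
        ((~E <-> ~B) | D): β-rule — branch into (~E <-> ~B)  //  D.
          branch 1.2.1 (add (~E <-> ~B)):
            (A | ~E): β-rule — branch into A  //  ~E.
              branch 1.2.1.1 (add A):
                (~E <-> ~B): β-rule — branch into ~E, ~B  //  ~~E, ~~B.
                  branch 1.2.1.1.1 (add ~E, ~B):
                    × closes — contains both E and ~E.
                  branch 1.2.1.1.2 (add ~~E, ~~B):
                    ○ open, literals {A=T, B=T, C=F, D=T, E=T}.
              branch 1.2.1.2 (add ~E):
                × closes — contains both E and ~E.
          branch 1.2.2 (add D):
            (A | ~E): β-rule — branch into A  //  ~E.
              branch 1.2.2.1 (add A):
                ○ open, literals {A=T, C=F, D=T, E=T}.
              branch 1.2.2.2 (add ~E):
                × closes — contains both E and ~E.
  branch 2 (add ~((~E <-> ~B) | D), ~(~(E -> (A -> ~~C)) & (A | ~E))):
    ~((~E <-> ~B) | D): α-rule — add ~(~E <-> ~B), ~D.
    (~~C | D): β-rule — branch into ~~C  //  D.
      branch 2.1 (add ~~C):
        ~~C: drop double negation, giving C.
        ~(~(E -> (A -> ~~C)) & (A | ~E)): β-rule — branch into ~~(E -> (A -> ~~C))  //  ~(A | ~E).
          branch 2.1.1 (add ~~(E -> (A -> ~~C))):
            ~(~E <-> ~B): β-rule — branch into ~E, ~~B  //  ~~E, ~B.
              branch 2.1.1.1 (add ~E, ~~B):
                ~~(E -> (A -> ~~C)): β-rule — branch into ~E  //  (A -> ~~C).
                  branch 2.1.1.1.1 (add ~E):
                    ○ open, literals {B=T, C=T, D=F, E=F}.
                  branch 2.1.1.1.2 (add (A -> ~~C)):
                    (A -> ~~C): β-rule — branch into ~A  //  ~~C.
                      branch 2.1.1.1.2.1 (add ~A):
                        ○ open, literals {A=F, B=T, C=T, D=F, E=F}.
                      branch 2.1.1.1.2.2 (add ~~C):
                        ~~C: drop double negation, giving C.
                        ○ open, literals {B=T, C=T, D=F, E=F}.
              branch 2.1.1.2 (add ~~E, ~B):
                ~~(E -> (A -> ~~C)): β-rule — branch into ~E  //  (A -> ~~C).
                  branch 2.1.1.2.1 (add ~E):
                    × closes — contains both E and ~E.
                  branch 2.1.1.2.2 (add (A -> ~~C)):
                    (A -> ~~C): β-rule — branch into ~A  //  ~~C.
                      branch 2.1.1.2.2.1 (add ~A):
                        ○ open, literals {A=F, B=F, C=T, D=F, E=T}.
                      branch 2.1.1.2.2.2 (add ~~C):
                        ~~C: drop double negation, giving C.
                        ○ open, literals {B=F, C=T, D=F, E=T}.
          branch 2.1.2 (add ~(A | ~E)):
            ~(A | ~E): α-rule — add ~A, ~~E.
            ~(~E <-> ~B): β-rule — branch into ~E, ~~B  //  ~~E, ~B.
              branch 2.1.2.1 (add ~E, ~~B):
                × closes — contains both E and ~E.
              branch 2.1.2.2 (add ~~E, ~B):
                ○ open, literals {A=F, B=F, C=T, D=F, E=T}.
      branch 2.2 (add D):
        × closes — contains both D and ~D.
7 branches closed, 8 open.
Each open branch fixes some atoms; the unmentioned ones are free. Counting distinct full assignments: branch {A=T, B=T, C=F, D=T, E=T} (none free) contributes 1 new; branch {A=T, C=F, D=T, E=T} (B) contributes 1 new; branch {B=T, C=T, D=F, E=F} (A) contributes 2 new; branch {A=F, B=T, C=T, D=F, E=F} (none free) contributes 0 new; branch {B=T, C=T, D=F, E=F} (A) contributes 0 new; branch {A=F, B=F, C=T, D=F, E=T} (none free) contributes 1 new; branch {B=F, C=T, D=F, E=T} (A) contributes 1 new; branch {A=F, B=F, C=T, D=F, E=T} (none free) contributes 0 new. Total: 6.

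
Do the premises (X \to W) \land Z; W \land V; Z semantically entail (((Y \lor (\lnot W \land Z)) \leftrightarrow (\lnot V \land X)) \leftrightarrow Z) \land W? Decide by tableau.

No

Initial set: {T ((X \to W) \land Z); T (W \land V); T Z; F ((((Y \lor (\lnot W \land Z)) \leftrightarrow (\lnot V \land X)) \leftrightarrow Z) \land W)}.
T ((X \to W) \land Z): α-rule — add T (X \to W), T Z.
T (W \land V): α-rule — add T W, T V.
F ((((Y \lor (\lnot W \land Z)) \leftrightarrow (\lnot V \land X)) \leftrightarrow Z) \land W): β-rule — branch into F (((Y \lor (\lnot W \land Z)) \leftrightarrow (\lnot V \land X)) \leftrightarrow Z)  //  F W.
  branch 1 (add F (((Y \lor (\lnot W \land Z)) \leftrightarrow (\lnot V \land X)) \leftrightarrow Z)):
    T (X \to W): β-rule — branch into F X  //  T W.
      branch 1.1 (add F X):
        F (((Y \lor (\lnot W \land Z)) \leftrightarrow (\lnot V \land X)) \leftrightarrow Z): β-rule — branch into T ((Y \lor (\lnot W \land Z)) \leftrightarrow (\lnot V \land X)), F Z  //  F ((Y \lor (\lnot W \land Z)) \leftrightarrow (\lnot V \land X)), T Z.
          branch 1.1.1 (add T ((Y \lor (\lnot W \land Z)) \leftrightarrow (\lnot V \land X)), F Z):
            × closes — contains both Z and \lnot Z.
          branch 1.1.2 (add F ((Y \lor (\lnot W \land Z)) \leftrightarrow (\lnot V \land X)), T Z):
            F ((Y \lor (\lnot W \land Z)) \leftrightarrow (\lnot V \land X)): β-rule — branch into T (Y \lor (\lnot W \land Z)), F (\lnot V \land X)  //  F (Y \lor (\lnot W \land Z)), T (\lnot V \land X).
              branch 1.1.2.1 (add T (Y \lor (\lnot W \land Z)), F (\lnot V \land X)):
                T (Y \lor (\lnot W \land Z)): β-rule — branch into T Y  //  T (\lnot W \land Z).
                  branch 1.1.2.1.1 (add T Y):
                    F (\lnot V \land X): β-rule — branch into F \lnot V  //  F X.
                      branch 1.1.2.1.1.1 (add F \lnot V):
                        ○ open, literals {V=1, W=1, X=0, Y=1, Z=1}.
                      branch 1.1.2.1.1.2 (add F X):
                        ○ open, literals {V=1, W=1, X=0, Y=1, Z=1}.
                  branch 1.1.2.1.2 (add T (\lnot W \land Z)):
                    T (\lnot W \land Z): α-rule — add T \lnot W, T Z.
                    × closes — contains both W and \lnot W.
              branch 1.1.2.2 (add F (Y \lor (\lnot W \land Z)), T (\lnot V \land X)):
                F (Y \lor (\lnot W \land Z)): α-rule — add F Y, F (\lnot W \land Z).
                T (\lnot V \land X): α-rule — add T \lnot V, T X.
                × closes — contains both V and \lnot V.
      branch 1.2 (add T W):
        F (((Y \lor (\lnot W \land Z)) \leftrightarrow (\lnot V \land X)) \leftrightarrow Z): β-rule — branch into T ((Y \lor (\lnot W \land Z)) \leftrightarrow (\lnot V \land X)), F Z  //  F ((Y \lor (\lnot W \land Z)) \leftrightarrow (\lnot V \land X)), T Z.
          branch 1.2.1 (add T ((Y \lor (\lnot W \land Z)) \leftrightarrow (\lnot V \land X)), F Z):
            × closes — contains both Z and \lnot Z.
          branch 1.2.2 (add F ((Y \lor (\lnot W \land Z)) \leftrightarrow (\lnot V \land X)), T Z):
            F ((Y \lor (\lnot W \land Z)) \leftrightarrow (\lnot V \land X)): β-rule — branch into T (Y \lor (\lnot W \land Z)), F (\lnot V \land X)  //  F (Y \lor (\lnot W \land Z)), T (\lnot V \land X).
              branch 1.2.2.1 (add T (Y \lor (\lnot W \land Z)), F (\lnot V \land X)):
                T (Y \lor (\lnot W \land Z)): β-rule — branch into T Y  //  T (\lnot W \land Z).
                  branch 1.2.2.1.1 (add T Y):
                    F (\lnot V \land X): β-rule — branch into F \lnot V  //  F X.
                      branch 1.2.2.1.1.1 (add F \lnot V):
                        ○ open, literals {V=1, W=1, Y=1, Z=1}.
                      branch 1.2.2.1.1.2 (add F X):
                        ○ open, literals {V=1, W=1, X=0, Y=1, Z=1}.
                  branch 1.2.2.1.2 (add T (\lnot W \land Z)):
                    T (\lnot W \land Z): α-rule — add T \lnot W, T Z.
                    × closes — contains both W and \lnot W.
              branch 1.2.2.2 (add F (Y \lor (\lnot W \land Z)), T (\lnot V \land X)):
                F (Y \lor (\lnot W \land Z)): α-rule — add F Y, F (\lnot W \land Z).
                T (\lnot V \land X): α-rule — add T \lnot V, T X.
                × closes — contains both V and \lnot V.
  branch 2 (add F W):
    × closes — contains both W and \lnot W.
7 branches closed, 4 open.
An open branch gives a countermodel: V=1, W=1, X=0, Y=1, Z=1 (unmentioned atoms arbitrary); the premises hold there but the conclusion fails.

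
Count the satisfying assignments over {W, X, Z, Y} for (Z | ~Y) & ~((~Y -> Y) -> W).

2

Initial set: {((Z | ~Y) & ~((~Y -> Y) -> W))}.
((Z | ~Y) & ~((~Y -> Y) -> W)): α-rule — add (Z | ~Y), ~((~Y -> Y) -> W).
~((~Y -> Y) -> W): α-rule — add (~Y -> Y), ~W.
(Z | ~Y): β-rule — branch into Z  //  ~Y.
  branch 1 (add Z):
    (~Y -> Y): β-rule — branch into ~~Y  //  Y.
      branch 1.1 (add ~~Y):
        ○ open, literals {W=0, Y=1, Z=1}.
      branch 1.2 (add Y):
        ○ open, literals {W=0, Y=1, Z=1}.
  branch 2 (add ~Y):
    (~Y -> Y): β-rule — branch into ~~Y  //  Y.
      branch 2.1 (add ~~Y):
        × closes — contains both Y and ~Y.
      branch 2.2 (add Y):
        × closes — contains both Y and ~Y.
2 branches closed, 2 open.
Each open branch fixes some atoms; the unmentioned ones are free. Counting distinct full assignments: branch {W=0, Y=1, Z=1} (X) contributes 2 new; branch {W=0, Y=1, Z=1} (X) contributes 0 new. Total: 2.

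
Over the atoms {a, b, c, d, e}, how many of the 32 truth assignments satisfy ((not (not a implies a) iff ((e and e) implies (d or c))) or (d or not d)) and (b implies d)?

Initial set: {(((not (not a implies a) iff ((e and e) implies (d or c))) or (d or not d)) and (b implies d))}.
(((not (not a implies a) iff ((e and e) implies (d or c))) or (d or not d)) and (b implies d)): α-rule — add ((not (not a implies a) iff ((e and e) implies (d or c))) or (d or not d)), (b implies d).
((not (not a implies a) iff ((e and e) implies (d or c))) or (d or not d)): β-rule — branch into (not (not a implies a) iff ((e and e) implies (d or c)))  //  (d or not d).
  branch 1 (add (not (not a implies a) iff ((e and e) implies (d or c)))):
    (b implies d): β-rule — branch into not b  //  d.
      branch 1.1 (add not b):
        (not (not a implies a) iff ((e and e) implies (d or c))): β-rule — branch into not (not a implies a), ((e and e) implies (d or c))  //  not not (not a implies a), not ((e and e) implies (d or c)).
          branch 1.1.1 (add not (not a implies a), ((e and e) implies (d or c))):
            not (not a implies a): α-rule — add not a, not a.
            ((e and e) implies (d or c)): β-rule — branch into not (e and e)  //  (d or c).
              branch 1.1.1.1 (add not (e and e)):
                not (e and e): β-rule — branch into not e  //  not e.
                  branch 1.1.1.1.1 (add not e):
                    ○ open, literals {a=0, b=0, e=0}.
                  branch 1.1.1.1.2 (add not e):
                    ○ open, literals {a=0, b=0, e=0}.
              branch 1.1.1.2 (add (d or c)):
                (d or c): β-rule — branch into d  //  c.
                  branch 1.1.1.2.1 (add d):
                    ○ open, literals {a=0, b=0, d=1}.
                  branch 1.1.1.2.2 (add c):
                    ○ open, literals {a=0, b=0, c=1}.
          branch 1.1.2 (add not not (not a implies a), not ((e and e) implies (d or c))):
            not ((e and e) implies (d or c)): α-rule — add (e and e), not (d or c).
            (e and e): α-rule — add e, e.
            not (d or c): α-rule — add not d, not c.
            not not (not a implies a): β-rule — branch into not not a  //  a.
              branch 1.1.2.1 (add not not a):
                ○ open, literals {a=1, b=0, c=0, d=0, e=1}.
              branch 1.1.2.2 (add a):
                ○ open, literals {a=1, b=0, c=0, d=0, e=1}.
      branch 1.2 (add d):
        (not (not a implies a) iff ((e and e) implies (d or c))): β-rule — branch into not (not a implies a), ((e and e) implies (d or c))  //  not not (not a implies a), not ((e and e) implies (d or c)).
          branch 1.2.1 (add not (not a implies a), ((e and e) implies (d or c))):
            not (not a implies a): α-rule — add not a, not a.
            ((e and e) implies (d or c)): β-rule — branch into not (e and e)  //  (d or c).
              branch 1.2.1.1 (add not (e and e)):
                not (e and e): β-rule — branch into not e  //  not e.
                  branch 1.2.1.1.1 (add not e):
                    ○ open, literals {a=0, d=1, e=0}.
                  branch 1.2.1.1.2 (add not e):
                    ○ open, literals {a=0, d=1, e=0}.
              branch 1.2.1.2 (add (d or c)):
                (d or c): β-rule — branch into d  //  c.
                  branch 1.2.1.2.1 (add d):
                    ○ open, literals {a=0, d=1}.
                  branch 1.2.1.2.2 (add c):
                    ○ open, literals {a=0, c=1, d=1}.
          branch 1.2.2 (add not not (not a implies a), not ((e and e) implies (d or c))):
            not ((e and e) implies (d or c)): α-rule — add (e and e), not (d or c).
            (e and e): α-rule — add e, e.
            not (d or c): α-rule — add not d, not c.
            × closes — contains both d and not d.
  branch 2 (add (d or not d)):
    (b implies d): β-rule — branch into not b  //  d.
      branch 2.1 (add not b):
        (d or not d): β-rule — branch into d  //  not d.
          branch 2.1.1 (add d):
            ○ open, literals {b=0, d=1}.
          branch 2.1.2 (add not d):
            ○ open, literals {b=0, d=0}.
      branch 2.2 (add d):
        (d or not d): β-rule — branch into d  //  not d.
          branch 2.2.1 (add d):
            ○ open, literals {d=1}.
          branch 2.2.2 (add not d):
            × closes — contains both d and not d.
2 branches closed, 13 open.
Each open branch fixes some atoms; the unmentioned ones are free. Counting distinct full assignments: branch {a=0, b=0, e=0} (c, d) contributes 4 new; branch {a=0, b=0, e=0} (c, d) contributes 0 new; branch {a=0, b=0, d=1} (c, e) contributes 2 new; branch {a=0, b=0, c=1} (d, e) contributes 1 new; branch {a=1, b=0, c=0, d=0, e=1} (none free) contributes 1 new; branch {a=1, b=0, c=0, d=0, e=1} (none free) contributes 0 new; branch {a=0, d=1, e=0} (b, c) contributes 2 new; branch {a=0, d=1, e=0} (b, c) contributes 0 new; branch {a=0, d=1} (b, c, e) contributes 2 new; branch {a=0, c=1, d=1} (b, e) contributes 0 new; branch {b=0, d=1} (a, c, e) contributes 4 new; branch {b=0, d=0} (a, c, e) contributes 4 new; branch {d=1} (a, b, c, e) contributes 4 new. Total: 24.

24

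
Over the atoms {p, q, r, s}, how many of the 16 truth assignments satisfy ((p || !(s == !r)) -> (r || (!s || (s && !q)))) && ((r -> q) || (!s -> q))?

13

Initial set: {T (((p || !(s == !r)) -> (r || (!s || (s && !q)))) && ((r -> q) || (!s -> q)))}.
T (((p || !(s == !r)) -> (r || (!s || (s && !q)))) && ((r -> q) || (!s -> q))): α-rule — add T ((p || !(s == !r)) -> (r || (!s || (s && !q)))), T ((r -> q) || (!s -> q)).
T ((p || !(s == !r)) -> (r || (!s || (s && !q)))): β-rule — branch into F (p || !(s == !r))  //  T (r || (!s || (s && !q))).
  branch 1 (add F (p || !(s == !r))):
    F (p || !(s == !r)): α-rule — add F p, F !(s == !r).
    T ((r -> q) || (!s -> q)): β-rule — branch into T (r -> q)  //  T (!s -> q).
      branch 1.1 (add T (r -> q)):
        F !(s == !r): β-rule — branch into T s, T !r  //  F s, F !r.
          branch 1.1.1 (add T s, T !r):
            T (r -> q): β-rule — branch into F r  //  T q.
              branch 1.1.1.1 (add F r):
                ○ open, literals {p=0, r=0, s=1}.
              branch 1.1.1.2 (add T q):
                ○ open, literals {p=0, q=1, r=0, s=1}.
          branch 1.1.2 (add F s, F !r):
            T (r -> q): β-rule — branch into F r  //  T q.
              branch 1.1.2.1 (add F r):
                × closes — contains both r and !r.
              branch 1.1.2.2 (add T q):
                ○ open, literals {p=0, q=1, r=1, s=0}.
      branch 1.2 (add T (!s -> q)):
        F !(s == !r): β-rule — branch into T s, T !r  //  F s, F !r.
          branch 1.2.1 (add T s, T !r):
            T (!s -> q): β-rule — branch into F !s  //  T q.
              branch 1.2.1.1 (add F !s):
                ○ open, literals {p=0, r=0, s=1}.
              branch 1.2.1.2 (add T q):
                ○ open, literals {p=0, q=1, r=0, s=1}.
          branch 1.2.2 (add F s, F !r):
            T (!s -> q): β-rule — branch into F !s  //  T q.
              branch 1.2.2.1 (add F !s):
                × closes — contains both s and !s.
              branch 1.2.2.2 (add T q):
                ○ open, literals {p=0, q=1, r=1, s=0}.
  branch 2 (add T (r || (!s || (s && !q)))):
    T ((r -> q) || (!s -> q)): β-rule — branch into T (r -> q)  //  T (!s -> q).
      branch 2.1 (add T (r -> q)):
        T (r || (!s || (s && !q))): β-rule — branch into T r  //  T (!s || (s && !q)).
          branch 2.1.1 (add T r):
            T (r -> q): β-rule — branch into F r  //  T q.
              branch 2.1.1.1 (add F r):
                × closes — contains both r and !r.
              branch 2.1.1.2 (add T q):
                ○ open, literals {q=1, r=1}.
          branch 2.1.2 (add T (!s || (s && !q))):
            T (r -> q): β-rule — branch into F r  //  T q.
              branch 2.1.2.1 (add F r):
                T (!s || (s && !q)): β-rule — branch into T !s  //  T (s && !q).
                  branch 2.1.2.1.1 (add T !s):
                    ○ open, literals {r=0, s=0}.
                  branch 2.1.2.1.2 (add T (s && !q)):
                    T (s && !q): α-rule — add T s, T !q.
                    ○ open, literals {q=0, r=0, s=1}.
              branch 2.1.2.2 (add T q):
                T (!s || (s && !q)): β-rule — branch into T !s  //  T (s && !q).
                  branch 2.1.2.2.1 (add T !s):
                    ○ open, literals {q=1, s=0}.
                  branch 2.1.2.2.2 (add T (s && !q)):
                    T (s && !q): α-rule — add T s, T !q.
                    × closes — contains both q and !q.
      branch 2.2 (add T (!s -> q)):
        T (r || (!s || (s && !q))): β-rule — branch into T r  //  T (!s || (s && !q)).
          branch 2.2.1 (add T r):
            T (!s -> q): β-rule — branch into F !s  //  T q.
              branch 2.2.1.1 (add F !s):
                ○ open, literals {r=1, s=1}.
              branch 2.2.1.2 (add T q):
                ○ open, literals {q=1, r=1}.
          branch 2.2.2 (add T (!s || (s && !q))):
            T (!s -> q): β-rule — branch into F !s  //  T q.
              branch 2.2.2.1 (add F !s):
                T (!s || (s && !q)): β-rule — branch into T !s  //  T (s && !q).
                  branch 2.2.2.1.1 (add T !s):
                    × closes — contains both s and !s.
                  branch 2.2.2.1.2 (add T (s && !q)):
                    T (s && !q): α-rule — add T s, T !q.
                    ○ open, literals {q=0, s=1}.
              branch 2.2.2.2 (add T q):
                T (!s || (s && !q)): β-rule — branch into T !s  //  T (s && !q).
                  branch 2.2.2.2.1 (add T !s):
                    ○ open, literals {q=1, s=0}.
                  branch 2.2.2.2.2 (add T (s && !q)):
                    T (s && !q): α-rule — add T s, T !q.
                    × closes — contains both q and !q.
6 branches closed, 14 open.
Each open branch fixes some atoms; the unmentioned ones are free. Counting distinct full assignments: branch {p=0, r=0, s=1} (q) contributes 2 new; branch {p=0, q=1, r=0, s=1} (none free) contributes 0 new; branch {p=0, q=1, r=1, s=0} (none free) contributes 1 new; branch {p=0, r=0, s=1} (q) contributes 0 new; branch {p=0, q=1, r=0, s=1} (none free) contributes 0 new; branch {p=0, q=1, r=1, s=0} (none free) contributes 0 new; branch {q=1, r=1} (p, s) contributes 3 new; branch {r=0, s=0} (p, q) contributes 4 new; branch {q=0, r=0, s=1} (p) contributes 1 new; branch {q=1, s=0} (p, r) contributes 0 new; branch {r=1, s=1} (p, q) contributes 2 new; branch {q=1, r=1} (p, s) contributes 0 new; branch {q=0, s=1} (p, r) contributes 0 new; branch {q=1, s=0} (p, r) contributes 0 new. Total: 13.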